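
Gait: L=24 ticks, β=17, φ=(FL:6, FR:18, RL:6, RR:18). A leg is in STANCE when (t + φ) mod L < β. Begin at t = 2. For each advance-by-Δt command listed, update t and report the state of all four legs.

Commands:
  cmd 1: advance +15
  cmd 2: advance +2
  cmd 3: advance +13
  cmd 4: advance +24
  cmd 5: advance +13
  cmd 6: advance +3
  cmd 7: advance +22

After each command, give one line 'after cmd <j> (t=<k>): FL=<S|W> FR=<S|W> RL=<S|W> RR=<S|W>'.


start t=2: FL=S FR=W RL=S RR=W
cmd 1: advance +15 → t=17, phase=(23,11,23,11) → FL=W FR=S RL=W RR=S
cmd 2: advance +2 → t=19, phase=(1,13,1,13) → FL=S FR=S RL=S RR=S
cmd 3: advance +13 → t=32, phase=(14,2,14,2) → FL=S FR=S RL=S RR=S
cmd 4: advance +24 → t=56, phase=(14,2,14,2) → FL=S FR=S RL=S RR=S
cmd 5: advance +13 → t=69, phase=(3,15,3,15) → FL=S FR=S RL=S RR=S
cmd 6: advance +3 → t=72, phase=(6,18,6,18) → FL=S FR=W RL=S RR=W
cmd 7: advance +22 → t=94, phase=(4,16,4,16) → FL=S FR=S RL=S RR=S

after cmd 1 (t=17): FL=W FR=S RL=W RR=S
after cmd 2 (t=19): FL=S FR=S RL=S RR=S
after cmd 3 (t=32): FL=S FR=S RL=S RR=S
after cmd 4 (t=56): FL=S FR=S RL=S RR=S
after cmd 5 (t=69): FL=S FR=S RL=S RR=S
after cmd 6 (t=72): FL=S FR=W RL=S RR=W
after cmd 7 (t=94): FL=S FR=S RL=S RR=S


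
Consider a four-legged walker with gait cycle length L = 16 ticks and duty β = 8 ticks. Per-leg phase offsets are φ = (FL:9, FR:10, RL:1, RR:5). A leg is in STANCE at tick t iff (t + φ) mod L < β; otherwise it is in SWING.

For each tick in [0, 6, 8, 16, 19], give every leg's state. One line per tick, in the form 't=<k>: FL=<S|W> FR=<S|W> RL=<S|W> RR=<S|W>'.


t=0: phase=(9,10,1,5) vs β=8 → FL=W FR=W RL=S RR=S
t=6: phase=(15,0,7,11) vs β=8 → FL=W FR=S RL=S RR=W
t=8: phase=(1,2,9,13) vs β=8 → FL=S FR=S RL=W RR=W
t=16: phase=(9,10,1,5) vs β=8 → FL=W FR=W RL=S RR=S
t=19: phase=(12,13,4,8) vs β=8 → FL=W FR=W RL=S RR=W

t=0: FL=W FR=W RL=S RR=S
t=6: FL=W FR=S RL=S RR=W
t=8: FL=S FR=S RL=W RR=W
t=16: FL=W FR=W RL=S RR=S
t=19: FL=W FR=W RL=S RR=W


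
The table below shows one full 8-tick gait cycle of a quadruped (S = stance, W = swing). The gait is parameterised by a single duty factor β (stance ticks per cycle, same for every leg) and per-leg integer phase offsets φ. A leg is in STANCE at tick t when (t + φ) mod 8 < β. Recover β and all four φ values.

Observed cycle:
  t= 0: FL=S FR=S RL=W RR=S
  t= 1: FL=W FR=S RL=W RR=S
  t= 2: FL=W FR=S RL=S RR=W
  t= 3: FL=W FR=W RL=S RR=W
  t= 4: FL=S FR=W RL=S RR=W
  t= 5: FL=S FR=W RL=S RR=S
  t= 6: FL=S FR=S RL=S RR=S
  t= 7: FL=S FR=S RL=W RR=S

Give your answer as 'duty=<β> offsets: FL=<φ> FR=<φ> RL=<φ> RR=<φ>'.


duty=5 offsets: FL=4 FR=2 RL=6 RR=3

duty β = stance ticks per leg = 5
FL: stance ticks = 5; W→S at t=4 → φ=4
FR: stance ticks = 5; W→S at t=6 → φ=2
RL: stance ticks = 5; W→S at t=2 → φ=6
RR: stance ticks = 5; W→S at t=5 → φ=3


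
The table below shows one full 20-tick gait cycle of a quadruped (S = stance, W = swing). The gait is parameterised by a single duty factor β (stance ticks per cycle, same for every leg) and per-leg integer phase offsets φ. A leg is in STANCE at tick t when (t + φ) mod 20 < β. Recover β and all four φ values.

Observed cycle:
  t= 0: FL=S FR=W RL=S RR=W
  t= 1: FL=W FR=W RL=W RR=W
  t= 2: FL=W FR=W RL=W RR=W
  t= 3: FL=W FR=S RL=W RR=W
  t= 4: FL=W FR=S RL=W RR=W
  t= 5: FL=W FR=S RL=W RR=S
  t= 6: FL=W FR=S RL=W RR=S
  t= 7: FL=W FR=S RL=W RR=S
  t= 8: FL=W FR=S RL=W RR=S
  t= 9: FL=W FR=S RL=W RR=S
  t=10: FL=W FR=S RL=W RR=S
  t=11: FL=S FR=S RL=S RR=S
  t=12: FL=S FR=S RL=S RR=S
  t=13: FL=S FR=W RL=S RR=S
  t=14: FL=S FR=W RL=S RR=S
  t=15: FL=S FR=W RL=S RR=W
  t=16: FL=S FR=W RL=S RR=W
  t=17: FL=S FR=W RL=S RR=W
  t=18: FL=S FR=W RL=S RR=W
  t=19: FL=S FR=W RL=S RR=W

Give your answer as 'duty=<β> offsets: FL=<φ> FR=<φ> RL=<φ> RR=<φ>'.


duty β = stance ticks per leg = 10
FL: stance ticks = 10; W→S at t=11 → φ=9
FR: stance ticks = 10; W→S at t=3 → φ=17
RL: stance ticks = 10; W→S at t=11 → φ=9
RR: stance ticks = 10; W→S at t=5 → φ=15

duty=10 offsets: FL=9 FR=17 RL=9 RR=15


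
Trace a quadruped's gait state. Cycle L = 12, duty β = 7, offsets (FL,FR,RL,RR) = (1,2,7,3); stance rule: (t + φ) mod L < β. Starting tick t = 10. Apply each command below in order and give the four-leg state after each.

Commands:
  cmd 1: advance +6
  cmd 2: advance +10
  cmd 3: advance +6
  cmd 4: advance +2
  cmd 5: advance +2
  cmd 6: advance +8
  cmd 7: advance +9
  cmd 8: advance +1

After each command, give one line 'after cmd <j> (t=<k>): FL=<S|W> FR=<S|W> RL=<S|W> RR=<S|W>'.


after cmd 1 (t=16): FL=S FR=S RL=W RR=W
after cmd 2 (t=26): FL=S FR=S RL=W RR=S
after cmd 3 (t=32): FL=W FR=W RL=S RR=W
after cmd 4 (t=34): FL=W FR=S RL=S RR=S
after cmd 5 (t=36): FL=S FR=S RL=W RR=S
after cmd 6 (t=44): FL=W FR=W RL=S RR=W
after cmd 7 (t=53): FL=S FR=W RL=S RR=W
after cmd 8 (t=54): FL=W FR=W RL=S RR=W

start t=10: FL=W FR=S RL=S RR=S
cmd 1: advance +6 → t=16, phase=(5,6,11,7) → FL=S FR=S RL=W RR=W
cmd 2: advance +10 → t=26, phase=(3,4,9,5) → FL=S FR=S RL=W RR=S
cmd 3: advance +6 → t=32, phase=(9,10,3,11) → FL=W FR=W RL=S RR=W
cmd 4: advance +2 → t=34, phase=(11,0,5,1) → FL=W FR=S RL=S RR=S
cmd 5: advance +2 → t=36, phase=(1,2,7,3) → FL=S FR=S RL=W RR=S
cmd 6: advance +8 → t=44, phase=(9,10,3,11) → FL=W FR=W RL=S RR=W
cmd 7: advance +9 → t=53, phase=(6,7,0,8) → FL=S FR=W RL=S RR=W
cmd 8: advance +1 → t=54, phase=(7,8,1,9) → FL=W FR=W RL=S RR=W


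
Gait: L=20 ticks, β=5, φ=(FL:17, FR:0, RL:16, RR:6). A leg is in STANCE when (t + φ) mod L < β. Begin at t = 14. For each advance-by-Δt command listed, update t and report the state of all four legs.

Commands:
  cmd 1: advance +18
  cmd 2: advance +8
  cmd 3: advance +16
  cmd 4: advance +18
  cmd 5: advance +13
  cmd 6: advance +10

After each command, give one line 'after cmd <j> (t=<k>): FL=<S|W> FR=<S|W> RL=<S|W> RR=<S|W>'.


after cmd 1 (t=32): FL=W FR=W RL=W RR=W
after cmd 2 (t=40): FL=W FR=S RL=W RR=W
after cmd 3 (t=56): FL=W FR=W RL=W RR=S
after cmd 4 (t=74): FL=W FR=W RL=W RR=S
after cmd 5 (t=87): FL=S FR=W RL=S RR=W
after cmd 6 (t=97): FL=W FR=W RL=W RR=S

start t=14: FL=W FR=W RL=W RR=S
cmd 1: advance +18 → t=32, phase=(9,12,8,18) → FL=W FR=W RL=W RR=W
cmd 2: advance +8 → t=40, phase=(17,0,16,6) → FL=W FR=S RL=W RR=W
cmd 3: advance +16 → t=56, phase=(13,16,12,2) → FL=W FR=W RL=W RR=S
cmd 4: advance +18 → t=74, phase=(11,14,10,0) → FL=W FR=W RL=W RR=S
cmd 5: advance +13 → t=87, phase=(4,7,3,13) → FL=S FR=W RL=S RR=W
cmd 6: advance +10 → t=97, phase=(14,17,13,3) → FL=W FR=W RL=W RR=S


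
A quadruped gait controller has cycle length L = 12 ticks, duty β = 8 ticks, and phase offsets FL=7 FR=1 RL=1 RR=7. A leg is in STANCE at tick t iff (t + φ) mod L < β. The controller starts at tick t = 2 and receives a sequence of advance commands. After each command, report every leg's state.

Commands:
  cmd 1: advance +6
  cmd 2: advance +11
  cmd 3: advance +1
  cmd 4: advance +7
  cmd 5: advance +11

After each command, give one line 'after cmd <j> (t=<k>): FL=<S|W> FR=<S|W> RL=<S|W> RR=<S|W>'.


start t=2: FL=W FR=S RL=S RR=W
cmd 1: advance +6 → t=8, phase=(3,9,9,3) → FL=S FR=W RL=W RR=S
cmd 2: advance +11 → t=19, phase=(2,8,8,2) → FL=S FR=W RL=W RR=S
cmd 3: advance +1 → t=20, phase=(3,9,9,3) → FL=S FR=W RL=W RR=S
cmd 4: advance +7 → t=27, phase=(10,4,4,10) → FL=W FR=S RL=S RR=W
cmd 5: advance +11 → t=38, phase=(9,3,3,9) → FL=W FR=S RL=S RR=W

after cmd 1 (t=8): FL=S FR=W RL=W RR=S
after cmd 2 (t=19): FL=S FR=W RL=W RR=S
after cmd 3 (t=20): FL=S FR=W RL=W RR=S
after cmd 4 (t=27): FL=W FR=S RL=S RR=W
after cmd 5 (t=38): FL=W FR=S RL=S RR=W


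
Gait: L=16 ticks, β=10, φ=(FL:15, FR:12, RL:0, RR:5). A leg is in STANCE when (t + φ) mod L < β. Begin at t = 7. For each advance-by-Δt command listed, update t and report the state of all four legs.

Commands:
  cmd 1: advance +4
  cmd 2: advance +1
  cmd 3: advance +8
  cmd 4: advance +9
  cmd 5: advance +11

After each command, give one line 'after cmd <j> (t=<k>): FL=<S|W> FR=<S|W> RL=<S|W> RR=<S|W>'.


start t=7: FL=S FR=S RL=S RR=W
cmd 1: advance +4 → t=11, phase=(10,7,11,0) → FL=W FR=S RL=W RR=S
cmd 2: advance +1 → t=12, phase=(11,8,12,1) → FL=W FR=S RL=W RR=S
cmd 3: advance +8 → t=20, phase=(3,0,4,9) → FL=S FR=S RL=S RR=S
cmd 4: advance +9 → t=29, phase=(12,9,13,2) → FL=W FR=S RL=W RR=S
cmd 5: advance +11 → t=40, phase=(7,4,8,13) → FL=S FR=S RL=S RR=W

after cmd 1 (t=11): FL=W FR=S RL=W RR=S
after cmd 2 (t=12): FL=W FR=S RL=W RR=S
after cmd 3 (t=20): FL=S FR=S RL=S RR=S
after cmd 4 (t=29): FL=W FR=S RL=W RR=S
after cmd 5 (t=40): FL=S FR=S RL=S RR=W


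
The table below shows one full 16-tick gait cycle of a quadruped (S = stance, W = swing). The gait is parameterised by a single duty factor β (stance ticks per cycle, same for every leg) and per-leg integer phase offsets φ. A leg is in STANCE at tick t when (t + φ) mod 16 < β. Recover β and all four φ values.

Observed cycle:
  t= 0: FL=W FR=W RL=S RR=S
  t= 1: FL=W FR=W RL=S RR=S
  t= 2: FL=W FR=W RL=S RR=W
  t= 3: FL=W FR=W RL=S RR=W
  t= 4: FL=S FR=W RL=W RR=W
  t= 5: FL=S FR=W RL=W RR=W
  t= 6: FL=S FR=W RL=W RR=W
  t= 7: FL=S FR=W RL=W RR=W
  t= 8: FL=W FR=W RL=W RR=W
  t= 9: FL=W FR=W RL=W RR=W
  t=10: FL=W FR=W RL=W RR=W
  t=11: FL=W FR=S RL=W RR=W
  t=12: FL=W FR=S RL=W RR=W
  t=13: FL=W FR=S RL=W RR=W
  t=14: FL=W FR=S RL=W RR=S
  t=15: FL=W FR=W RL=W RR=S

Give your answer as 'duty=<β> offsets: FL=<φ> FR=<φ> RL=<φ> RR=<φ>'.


duty=4 offsets: FL=12 FR=5 RL=0 RR=2

duty β = stance ticks per leg = 4
FL: stance ticks = 4; W→S at t=4 → φ=12
FR: stance ticks = 4; W→S at t=11 → φ=5
RL: stance ticks = 4; W→S at t=0 → φ=0
RR: stance ticks = 4; W→S at t=14 → φ=2


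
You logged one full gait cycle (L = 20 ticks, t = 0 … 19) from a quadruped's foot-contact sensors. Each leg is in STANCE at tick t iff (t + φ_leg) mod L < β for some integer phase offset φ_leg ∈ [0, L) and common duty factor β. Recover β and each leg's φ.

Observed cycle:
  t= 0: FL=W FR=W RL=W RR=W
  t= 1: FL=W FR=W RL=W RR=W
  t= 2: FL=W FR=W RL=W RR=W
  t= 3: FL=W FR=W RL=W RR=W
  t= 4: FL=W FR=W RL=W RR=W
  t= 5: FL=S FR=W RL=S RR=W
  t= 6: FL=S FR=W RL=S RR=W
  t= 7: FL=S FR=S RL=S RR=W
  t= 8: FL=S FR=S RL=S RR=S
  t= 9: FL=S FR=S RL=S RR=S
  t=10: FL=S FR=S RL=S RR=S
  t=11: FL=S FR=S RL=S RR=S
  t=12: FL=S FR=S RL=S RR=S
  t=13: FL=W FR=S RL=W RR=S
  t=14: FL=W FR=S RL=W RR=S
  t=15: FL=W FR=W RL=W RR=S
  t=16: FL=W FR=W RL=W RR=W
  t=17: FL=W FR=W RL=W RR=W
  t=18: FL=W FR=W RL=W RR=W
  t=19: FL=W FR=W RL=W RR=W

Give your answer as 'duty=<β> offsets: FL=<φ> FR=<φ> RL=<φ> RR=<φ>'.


duty β = stance ticks per leg = 8
FL: stance ticks = 8; W→S at t=5 → φ=15
FR: stance ticks = 8; W→S at t=7 → φ=13
RL: stance ticks = 8; W→S at t=5 → φ=15
RR: stance ticks = 8; W→S at t=8 → φ=12

duty=8 offsets: FL=15 FR=13 RL=15 RR=12


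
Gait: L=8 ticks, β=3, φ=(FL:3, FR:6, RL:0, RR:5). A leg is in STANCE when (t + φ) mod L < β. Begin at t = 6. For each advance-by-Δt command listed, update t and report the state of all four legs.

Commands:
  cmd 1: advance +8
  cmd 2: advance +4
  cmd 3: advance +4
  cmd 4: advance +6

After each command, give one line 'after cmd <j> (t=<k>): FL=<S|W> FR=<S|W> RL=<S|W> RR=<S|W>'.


start t=6: FL=S FR=W RL=W RR=W
cmd 1: advance +8 → t=14, phase=(1,4,6,3) → FL=S FR=W RL=W RR=W
cmd 2: advance +4 → t=18, phase=(5,0,2,7) → FL=W FR=S RL=S RR=W
cmd 3: advance +4 → t=22, phase=(1,4,6,3) → FL=S FR=W RL=W RR=W
cmd 4: advance +6 → t=28, phase=(7,2,4,1) → FL=W FR=S RL=W RR=S

after cmd 1 (t=14): FL=S FR=W RL=W RR=W
after cmd 2 (t=18): FL=W FR=S RL=S RR=W
after cmd 3 (t=22): FL=S FR=W RL=W RR=W
after cmd 4 (t=28): FL=W FR=S RL=W RR=S


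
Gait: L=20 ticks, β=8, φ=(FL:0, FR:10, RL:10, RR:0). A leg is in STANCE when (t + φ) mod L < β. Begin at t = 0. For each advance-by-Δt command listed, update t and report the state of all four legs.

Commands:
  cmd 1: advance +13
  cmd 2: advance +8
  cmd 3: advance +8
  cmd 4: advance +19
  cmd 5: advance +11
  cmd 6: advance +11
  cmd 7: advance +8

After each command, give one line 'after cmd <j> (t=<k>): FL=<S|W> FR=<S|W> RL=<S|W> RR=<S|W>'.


after cmd 1 (t=13): FL=W FR=S RL=S RR=W
after cmd 2 (t=21): FL=S FR=W RL=W RR=S
after cmd 3 (t=29): FL=W FR=W RL=W RR=W
after cmd 4 (t=48): FL=W FR=W RL=W RR=W
after cmd 5 (t=59): FL=W FR=W RL=W RR=W
after cmd 6 (t=70): FL=W FR=S RL=S RR=W
after cmd 7 (t=78): FL=W FR=W RL=W RR=W

start t=0: FL=S FR=W RL=W RR=S
cmd 1: advance +13 → t=13, phase=(13,3,3,13) → FL=W FR=S RL=S RR=W
cmd 2: advance +8 → t=21, phase=(1,11,11,1) → FL=S FR=W RL=W RR=S
cmd 3: advance +8 → t=29, phase=(9,19,19,9) → FL=W FR=W RL=W RR=W
cmd 4: advance +19 → t=48, phase=(8,18,18,8) → FL=W FR=W RL=W RR=W
cmd 5: advance +11 → t=59, phase=(19,9,9,19) → FL=W FR=W RL=W RR=W
cmd 6: advance +11 → t=70, phase=(10,0,0,10) → FL=W FR=S RL=S RR=W
cmd 7: advance +8 → t=78, phase=(18,8,8,18) → FL=W FR=W RL=W RR=W


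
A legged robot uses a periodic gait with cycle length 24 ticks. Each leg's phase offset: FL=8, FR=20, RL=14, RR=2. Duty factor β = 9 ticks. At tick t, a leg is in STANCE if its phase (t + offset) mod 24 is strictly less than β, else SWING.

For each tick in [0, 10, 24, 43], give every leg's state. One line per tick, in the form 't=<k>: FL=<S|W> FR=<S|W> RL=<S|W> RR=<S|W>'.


t=0: FL=S FR=W RL=W RR=S
t=10: FL=W FR=S RL=S RR=W
t=24: FL=S FR=W RL=W RR=S
t=43: FL=S FR=W RL=W RR=W

t=0: phase=(8,20,14,2) vs β=9 → FL=S FR=W RL=W RR=S
t=10: phase=(18,6,0,12) vs β=9 → FL=W FR=S RL=S RR=W
t=24: phase=(8,20,14,2) vs β=9 → FL=S FR=W RL=W RR=S
t=43: phase=(3,15,9,21) vs β=9 → FL=S FR=W RL=W RR=W


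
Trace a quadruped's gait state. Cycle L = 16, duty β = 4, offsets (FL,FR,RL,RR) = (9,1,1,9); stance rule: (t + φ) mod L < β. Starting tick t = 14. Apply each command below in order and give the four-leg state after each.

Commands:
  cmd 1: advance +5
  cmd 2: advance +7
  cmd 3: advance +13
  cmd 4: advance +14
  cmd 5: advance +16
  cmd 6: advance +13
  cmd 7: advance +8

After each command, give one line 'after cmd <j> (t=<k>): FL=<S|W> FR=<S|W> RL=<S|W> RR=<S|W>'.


start t=14: FL=W FR=W RL=W RR=W
cmd 1: advance +5 → t=19, phase=(12,4,4,12) → FL=W FR=W RL=W RR=W
cmd 2: advance +7 → t=26, phase=(3,11,11,3) → FL=S FR=W RL=W RR=S
cmd 3: advance +13 → t=39, phase=(0,8,8,0) → FL=S FR=W RL=W RR=S
cmd 4: advance +14 → t=53, phase=(14,6,6,14) → FL=W FR=W RL=W RR=W
cmd 5: advance +16 → t=69, phase=(14,6,6,14) → FL=W FR=W RL=W RR=W
cmd 6: advance +13 → t=82, phase=(11,3,3,11) → FL=W FR=S RL=S RR=W
cmd 7: advance +8 → t=90, phase=(3,11,11,3) → FL=S FR=W RL=W RR=S

after cmd 1 (t=19): FL=W FR=W RL=W RR=W
after cmd 2 (t=26): FL=S FR=W RL=W RR=S
after cmd 3 (t=39): FL=S FR=W RL=W RR=S
after cmd 4 (t=53): FL=W FR=W RL=W RR=W
after cmd 5 (t=69): FL=W FR=W RL=W RR=W
after cmd 6 (t=82): FL=W FR=S RL=S RR=W
after cmd 7 (t=90): FL=S FR=W RL=W RR=S


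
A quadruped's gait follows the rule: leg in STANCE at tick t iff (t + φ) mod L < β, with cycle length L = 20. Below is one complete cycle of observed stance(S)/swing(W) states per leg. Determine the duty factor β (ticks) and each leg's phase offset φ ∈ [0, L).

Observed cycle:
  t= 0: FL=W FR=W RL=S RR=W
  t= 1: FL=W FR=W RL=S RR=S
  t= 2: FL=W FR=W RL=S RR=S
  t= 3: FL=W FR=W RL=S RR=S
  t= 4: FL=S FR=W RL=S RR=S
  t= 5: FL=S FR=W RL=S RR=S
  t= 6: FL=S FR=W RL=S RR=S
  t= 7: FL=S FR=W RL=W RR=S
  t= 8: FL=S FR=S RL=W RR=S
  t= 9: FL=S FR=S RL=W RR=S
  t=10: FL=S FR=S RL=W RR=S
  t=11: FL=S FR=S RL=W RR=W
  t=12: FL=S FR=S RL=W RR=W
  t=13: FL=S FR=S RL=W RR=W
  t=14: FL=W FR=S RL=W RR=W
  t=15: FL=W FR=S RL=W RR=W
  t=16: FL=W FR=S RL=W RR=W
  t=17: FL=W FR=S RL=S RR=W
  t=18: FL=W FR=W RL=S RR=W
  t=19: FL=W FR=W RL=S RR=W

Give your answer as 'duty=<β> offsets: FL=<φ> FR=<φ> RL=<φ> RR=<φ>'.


duty β = stance ticks per leg = 10
FL: stance ticks = 10; W→S at t=4 → φ=16
FR: stance ticks = 10; W→S at t=8 → φ=12
RL: stance ticks = 10; W→S at t=17 → φ=3
RR: stance ticks = 10; W→S at t=1 → φ=19

duty=10 offsets: FL=16 FR=12 RL=3 RR=19


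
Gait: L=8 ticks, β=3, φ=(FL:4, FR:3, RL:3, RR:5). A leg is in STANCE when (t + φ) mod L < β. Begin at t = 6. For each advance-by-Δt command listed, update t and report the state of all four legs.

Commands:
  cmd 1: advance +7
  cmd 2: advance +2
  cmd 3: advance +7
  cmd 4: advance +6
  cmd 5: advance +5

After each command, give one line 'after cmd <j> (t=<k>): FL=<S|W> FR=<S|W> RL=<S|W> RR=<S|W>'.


start t=6: FL=S FR=S RL=S RR=W
cmd 1: advance +7 → t=13, phase=(1,0,0,2) → FL=S FR=S RL=S RR=S
cmd 2: advance +2 → t=15, phase=(3,2,2,4) → FL=W FR=S RL=S RR=W
cmd 3: advance +7 → t=22, phase=(2,1,1,3) → FL=S FR=S RL=S RR=W
cmd 4: advance +6 → t=28, phase=(0,7,7,1) → FL=S FR=W RL=W RR=S
cmd 5: advance +5 → t=33, phase=(5,4,4,6) → FL=W FR=W RL=W RR=W

after cmd 1 (t=13): FL=S FR=S RL=S RR=S
after cmd 2 (t=15): FL=W FR=S RL=S RR=W
after cmd 3 (t=22): FL=S FR=S RL=S RR=W
after cmd 4 (t=28): FL=S FR=W RL=W RR=S
after cmd 5 (t=33): FL=W FR=W RL=W RR=W


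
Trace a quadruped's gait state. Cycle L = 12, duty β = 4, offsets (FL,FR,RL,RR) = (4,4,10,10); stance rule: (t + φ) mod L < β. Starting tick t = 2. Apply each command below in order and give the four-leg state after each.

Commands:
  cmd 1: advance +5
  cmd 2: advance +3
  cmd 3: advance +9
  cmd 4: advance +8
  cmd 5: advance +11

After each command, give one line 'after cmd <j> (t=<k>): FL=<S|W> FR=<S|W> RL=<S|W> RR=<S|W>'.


after cmd 1 (t=7): FL=W FR=W RL=W RR=W
after cmd 2 (t=10): FL=S FR=S RL=W RR=W
after cmd 3 (t=19): FL=W FR=W RL=W RR=W
after cmd 4 (t=27): FL=W FR=W RL=S RR=S
after cmd 5 (t=38): FL=W FR=W RL=S RR=S

start t=2: FL=W FR=W RL=S RR=S
cmd 1: advance +5 → t=7, phase=(11,11,5,5) → FL=W FR=W RL=W RR=W
cmd 2: advance +3 → t=10, phase=(2,2,8,8) → FL=S FR=S RL=W RR=W
cmd 3: advance +9 → t=19, phase=(11,11,5,5) → FL=W FR=W RL=W RR=W
cmd 4: advance +8 → t=27, phase=(7,7,1,1) → FL=W FR=W RL=S RR=S
cmd 5: advance +11 → t=38, phase=(6,6,0,0) → FL=W FR=W RL=S RR=S


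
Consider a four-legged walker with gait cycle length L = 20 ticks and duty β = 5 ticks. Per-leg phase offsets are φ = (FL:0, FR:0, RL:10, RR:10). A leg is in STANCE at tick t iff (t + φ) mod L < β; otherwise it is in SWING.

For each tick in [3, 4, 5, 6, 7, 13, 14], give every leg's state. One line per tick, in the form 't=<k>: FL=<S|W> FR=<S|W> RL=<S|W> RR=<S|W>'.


t=3: phase=(3,3,13,13) vs β=5 → FL=S FR=S RL=W RR=W
t=4: phase=(4,4,14,14) vs β=5 → FL=S FR=S RL=W RR=W
t=5: phase=(5,5,15,15) vs β=5 → FL=W FR=W RL=W RR=W
t=6: phase=(6,6,16,16) vs β=5 → FL=W FR=W RL=W RR=W
t=7: phase=(7,7,17,17) vs β=5 → FL=W FR=W RL=W RR=W
t=13: phase=(13,13,3,3) vs β=5 → FL=W FR=W RL=S RR=S
t=14: phase=(14,14,4,4) vs β=5 → FL=W FR=W RL=S RR=S

t=3: FL=S FR=S RL=W RR=W
t=4: FL=S FR=S RL=W RR=W
t=5: FL=W FR=W RL=W RR=W
t=6: FL=W FR=W RL=W RR=W
t=7: FL=W FR=W RL=W RR=W
t=13: FL=W FR=W RL=S RR=S
t=14: FL=W FR=W RL=S RR=S


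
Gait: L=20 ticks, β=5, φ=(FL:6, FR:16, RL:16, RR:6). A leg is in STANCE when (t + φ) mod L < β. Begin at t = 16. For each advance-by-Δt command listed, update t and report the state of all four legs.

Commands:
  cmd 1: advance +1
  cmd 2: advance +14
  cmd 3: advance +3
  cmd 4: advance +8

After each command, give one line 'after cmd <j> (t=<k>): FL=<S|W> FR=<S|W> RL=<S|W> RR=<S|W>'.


after cmd 1 (t=17): FL=S FR=W RL=W RR=S
after cmd 2 (t=31): FL=W FR=W RL=W RR=W
after cmd 3 (t=34): FL=S FR=W RL=W RR=S
after cmd 4 (t=42): FL=W FR=W RL=W RR=W

start t=16: FL=S FR=W RL=W RR=S
cmd 1: advance +1 → t=17, phase=(3,13,13,3) → FL=S FR=W RL=W RR=S
cmd 2: advance +14 → t=31, phase=(17,7,7,17) → FL=W FR=W RL=W RR=W
cmd 3: advance +3 → t=34, phase=(0,10,10,0) → FL=S FR=W RL=W RR=S
cmd 4: advance +8 → t=42, phase=(8,18,18,8) → FL=W FR=W RL=W RR=W


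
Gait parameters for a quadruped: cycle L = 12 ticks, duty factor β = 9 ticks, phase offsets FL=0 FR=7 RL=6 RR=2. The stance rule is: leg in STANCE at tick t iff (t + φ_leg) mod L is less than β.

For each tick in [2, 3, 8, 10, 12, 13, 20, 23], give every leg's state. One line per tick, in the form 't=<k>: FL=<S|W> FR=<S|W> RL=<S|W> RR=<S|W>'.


t=2: phase=(2,9,8,4) vs β=9 → FL=S FR=W RL=S RR=S
t=3: phase=(3,10,9,5) vs β=9 → FL=S FR=W RL=W RR=S
t=8: phase=(8,3,2,10) vs β=9 → FL=S FR=S RL=S RR=W
t=10: phase=(10,5,4,0) vs β=9 → FL=W FR=S RL=S RR=S
t=12: phase=(0,7,6,2) vs β=9 → FL=S FR=S RL=S RR=S
t=13: phase=(1,8,7,3) vs β=9 → FL=S FR=S RL=S RR=S
t=20: phase=(8,3,2,10) vs β=9 → FL=S FR=S RL=S RR=W
t=23: phase=(11,6,5,1) vs β=9 → FL=W FR=S RL=S RR=S

t=2: FL=S FR=W RL=S RR=S
t=3: FL=S FR=W RL=W RR=S
t=8: FL=S FR=S RL=S RR=W
t=10: FL=W FR=S RL=S RR=S
t=12: FL=S FR=S RL=S RR=S
t=13: FL=S FR=S RL=S RR=S
t=20: FL=S FR=S RL=S RR=W
t=23: FL=W FR=S RL=S RR=S


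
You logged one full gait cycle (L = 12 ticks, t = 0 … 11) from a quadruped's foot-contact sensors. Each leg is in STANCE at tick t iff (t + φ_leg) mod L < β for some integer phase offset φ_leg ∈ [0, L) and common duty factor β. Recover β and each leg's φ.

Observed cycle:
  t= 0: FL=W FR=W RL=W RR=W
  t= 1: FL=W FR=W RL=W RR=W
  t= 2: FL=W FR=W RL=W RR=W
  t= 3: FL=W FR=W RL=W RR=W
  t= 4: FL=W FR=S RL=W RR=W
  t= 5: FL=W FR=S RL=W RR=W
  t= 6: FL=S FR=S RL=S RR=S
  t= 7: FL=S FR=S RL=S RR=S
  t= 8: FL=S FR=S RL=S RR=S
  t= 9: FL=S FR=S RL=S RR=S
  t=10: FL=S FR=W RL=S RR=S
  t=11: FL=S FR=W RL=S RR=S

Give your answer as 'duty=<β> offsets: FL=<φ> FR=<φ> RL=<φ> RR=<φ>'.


duty β = stance ticks per leg = 6
FL: stance ticks = 6; W→S at t=6 → φ=6
FR: stance ticks = 6; W→S at t=4 → φ=8
RL: stance ticks = 6; W→S at t=6 → φ=6
RR: stance ticks = 6; W→S at t=6 → φ=6

duty=6 offsets: FL=6 FR=8 RL=6 RR=6


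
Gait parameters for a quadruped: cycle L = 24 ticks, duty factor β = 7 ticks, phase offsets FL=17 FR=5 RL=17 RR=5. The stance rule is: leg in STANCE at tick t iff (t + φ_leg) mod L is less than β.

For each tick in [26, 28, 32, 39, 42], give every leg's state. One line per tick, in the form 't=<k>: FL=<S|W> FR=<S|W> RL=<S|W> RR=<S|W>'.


t=26: FL=W FR=W RL=W RR=W
t=28: FL=W FR=W RL=W RR=W
t=32: FL=S FR=W RL=S RR=W
t=39: FL=W FR=W RL=W RR=W
t=42: FL=W FR=W RL=W RR=W

t=26: phase=(19,7,19,7) vs β=7 → FL=W FR=W RL=W RR=W
t=28: phase=(21,9,21,9) vs β=7 → FL=W FR=W RL=W RR=W
t=32: phase=(1,13,1,13) vs β=7 → FL=S FR=W RL=S RR=W
t=39: phase=(8,20,8,20) vs β=7 → FL=W FR=W RL=W RR=W
t=42: phase=(11,23,11,23) vs β=7 → FL=W FR=W RL=W RR=W


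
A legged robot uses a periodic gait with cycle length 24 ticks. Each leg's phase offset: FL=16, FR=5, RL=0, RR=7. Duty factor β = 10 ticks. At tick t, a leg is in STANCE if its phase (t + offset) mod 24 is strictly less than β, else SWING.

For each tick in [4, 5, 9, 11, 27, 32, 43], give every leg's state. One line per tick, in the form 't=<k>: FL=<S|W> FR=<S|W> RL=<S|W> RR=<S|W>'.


t=4: FL=W FR=S RL=S RR=W
t=5: FL=W FR=W RL=S RR=W
t=9: FL=S FR=W RL=S RR=W
t=11: FL=S FR=W RL=W RR=W
t=27: FL=W FR=S RL=S RR=W
t=32: FL=S FR=W RL=S RR=W
t=43: FL=W FR=S RL=W RR=S

t=4: phase=(20,9,4,11) vs β=10 → FL=W FR=S RL=S RR=W
t=5: phase=(21,10,5,12) vs β=10 → FL=W FR=W RL=S RR=W
t=9: phase=(1,14,9,16) vs β=10 → FL=S FR=W RL=S RR=W
t=11: phase=(3,16,11,18) vs β=10 → FL=S FR=W RL=W RR=W
t=27: phase=(19,8,3,10) vs β=10 → FL=W FR=S RL=S RR=W
t=32: phase=(0,13,8,15) vs β=10 → FL=S FR=W RL=S RR=W
t=43: phase=(11,0,19,2) vs β=10 → FL=W FR=S RL=W RR=S


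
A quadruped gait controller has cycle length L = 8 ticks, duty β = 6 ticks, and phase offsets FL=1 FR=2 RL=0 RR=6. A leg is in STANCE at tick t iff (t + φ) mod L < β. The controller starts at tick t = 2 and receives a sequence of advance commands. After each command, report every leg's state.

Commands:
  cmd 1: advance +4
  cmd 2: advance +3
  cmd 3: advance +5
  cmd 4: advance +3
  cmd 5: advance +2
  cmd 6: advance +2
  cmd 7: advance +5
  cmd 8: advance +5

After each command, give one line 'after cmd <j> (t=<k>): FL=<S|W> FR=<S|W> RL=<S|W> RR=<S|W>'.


after cmd 1 (t=6): FL=W FR=S RL=W RR=S
after cmd 2 (t=9): FL=S FR=S RL=S RR=W
after cmd 3 (t=14): FL=W FR=S RL=W RR=S
after cmd 4 (t=17): FL=S FR=S RL=S RR=W
after cmd 5 (t=19): FL=S FR=S RL=S RR=S
after cmd 6 (t=21): FL=W FR=W RL=S RR=S
after cmd 7 (t=26): FL=S FR=S RL=S RR=S
after cmd 8 (t=31): FL=S FR=S RL=W RR=S

start t=2: FL=S FR=S RL=S RR=S
cmd 1: advance +4 → t=6, phase=(7,0,6,4) → FL=W FR=S RL=W RR=S
cmd 2: advance +3 → t=9, phase=(2,3,1,7) → FL=S FR=S RL=S RR=W
cmd 3: advance +5 → t=14, phase=(7,0,6,4) → FL=W FR=S RL=W RR=S
cmd 4: advance +3 → t=17, phase=(2,3,1,7) → FL=S FR=S RL=S RR=W
cmd 5: advance +2 → t=19, phase=(4,5,3,1) → FL=S FR=S RL=S RR=S
cmd 6: advance +2 → t=21, phase=(6,7,5,3) → FL=W FR=W RL=S RR=S
cmd 7: advance +5 → t=26, phase=(3,4,2,0) → FL=S FR=S RL=S RR=S
cmd 8: advance +5 → t=31, phase=(0,1,7,5) → FL=S FR=S RL=W RR=S


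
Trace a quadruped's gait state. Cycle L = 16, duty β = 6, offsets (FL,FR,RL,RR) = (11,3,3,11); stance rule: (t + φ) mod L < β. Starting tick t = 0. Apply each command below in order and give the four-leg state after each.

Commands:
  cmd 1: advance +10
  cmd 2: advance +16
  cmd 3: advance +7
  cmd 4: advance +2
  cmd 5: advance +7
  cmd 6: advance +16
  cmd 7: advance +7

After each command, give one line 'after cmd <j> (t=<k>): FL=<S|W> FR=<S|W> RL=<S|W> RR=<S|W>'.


after cmd 1 (t=10): FL=S FR=W RL=W RR=S
after cmd 2 (t=26): FL=S FR=W RL=W RR=S
after cmd 3 (t=33): FL=W FR=S RL=S RR=W
after cmd 4 (t=35): FL=W FR=W RL=W RR=W
after cmd 5 (t=42): FL=S FR=W RL=W RR=S
after cmd 6 (t=58): FL=S FR=W RL=W RR=S
after cmd 7 (t=65): FL=W FR=S RL=S RR=W

start t=0: FL=W FR=S RL=S RR=W
cmd 1: advance +10 → t=10, phase=(5,13,13,5) → FL=S FR=W RL=W RR=S
cmd 2: advance +16 → t=26, phase=(5,13,13,5) → FL=S FR=W RL=W RR=S
cmd 3: advance +7 → t=33, phase=(12,4,4,12) → FL=W FR=S RL=S RR=W
cmd 4: advance +2 → t=35, phase=(14,6,6,14) → FL=W FR=W RL=W RR=W
cmd 5: advance +7 → t=42, phase=(5,13,13,5) → FL=S FR=W RL=W RR=S
cmd 6: advance +16 → t=58, phase=(5,13,13,5) → FL=S FR=W RL=W RR=S
cmd 7: advance +7 → t=65, phase=(12,4,4,12) → FL=W FR=S RL=S RR=W


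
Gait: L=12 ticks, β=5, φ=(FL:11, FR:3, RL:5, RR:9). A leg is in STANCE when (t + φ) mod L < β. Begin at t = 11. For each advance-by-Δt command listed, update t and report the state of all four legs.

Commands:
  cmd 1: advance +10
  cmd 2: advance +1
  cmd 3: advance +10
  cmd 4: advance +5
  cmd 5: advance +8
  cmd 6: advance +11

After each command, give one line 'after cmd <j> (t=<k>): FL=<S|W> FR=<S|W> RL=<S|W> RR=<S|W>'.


start t=11: FL=W FR=S RL=S RR=W
cmd 1: advance +10 → t=21, phase=(8,0,2,6) → FL=W FR=S RL=S RR=W
cmd 2: advance +1 → t=22, phase=(9,1,3,7) → FL=W FR=S RL=S RR=W
cmd 3: advance +10 → t=32, phase=(7,11,1,5) → FL=W FR=W RL=S RR=W
cmd 4: advance +5 → t=37, phase=(0,4,6,10) → FL=S FR=S RL=W RR=W
cmd 5: advance +8 → t=45, phase=(8,0,2,6) → FL=W FR=S RL=S RR=W
cmd 6: advance +11 → t=56, phase=(7,11,1,5) → FL=W FR=W RL=S RR=W

after cmd 1 (t=21): FL=W FR=S RL=S RR=W
after cmd 2 (t=22): FL=W FR=S RL=S RR=W
after cmd 3 (t=32): FL=W FR=W RL=S RR=W
after cmd 4 (t=37): FL=S FR=S RL=W RR=W
after cmd 5 (t=45): FL=W FR=S RL=S RR=W
after cmd 6 (t=56): FL=W FR=W RL=S RR=W


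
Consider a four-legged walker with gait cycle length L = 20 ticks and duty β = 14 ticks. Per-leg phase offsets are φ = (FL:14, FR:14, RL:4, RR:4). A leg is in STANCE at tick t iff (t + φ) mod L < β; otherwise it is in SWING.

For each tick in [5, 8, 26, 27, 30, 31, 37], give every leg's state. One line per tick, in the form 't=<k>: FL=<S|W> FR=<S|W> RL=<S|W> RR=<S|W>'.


t=5: phase=(19,19,9,9) vs β=14 → FL=W FR=W RL=S RR=S
t=8: phase=(2,2,12,12) vs β=14 → FL=S FR=S RL=S RR=S
t=26: phase=(0,0,10,10) vs β=14 → FL=S FR=S RL=S RR=S
t=27: phase=(1,1,11,11) vs β=14 → FL=S FR=S RL=S RR=S
t=30: phase=(4,4,14,14) vs β=14 → FL=S FR=S RL=W RR=W
t=31: phase=(5,5,15,15) vs β=14 → FL=S FR=S RL=W RR=W
t=37: phase=(11,11,1,1) vs β=14 → FL=S FR=S RL=S RR=S

t=5: FL=W FR=W RL=S RR=S
t=8: FL=S FR=S RL=S RR=S
t=26: FL=S FR=S RL=S RR=S
t=27: FL=S FR=S RL=S RR=S
t=30: FL=S FR=S RL=W RR=W
t=31: FL=S FR=S RL=W RR=W
t=37: FL=S FR=S RL=S RR=S


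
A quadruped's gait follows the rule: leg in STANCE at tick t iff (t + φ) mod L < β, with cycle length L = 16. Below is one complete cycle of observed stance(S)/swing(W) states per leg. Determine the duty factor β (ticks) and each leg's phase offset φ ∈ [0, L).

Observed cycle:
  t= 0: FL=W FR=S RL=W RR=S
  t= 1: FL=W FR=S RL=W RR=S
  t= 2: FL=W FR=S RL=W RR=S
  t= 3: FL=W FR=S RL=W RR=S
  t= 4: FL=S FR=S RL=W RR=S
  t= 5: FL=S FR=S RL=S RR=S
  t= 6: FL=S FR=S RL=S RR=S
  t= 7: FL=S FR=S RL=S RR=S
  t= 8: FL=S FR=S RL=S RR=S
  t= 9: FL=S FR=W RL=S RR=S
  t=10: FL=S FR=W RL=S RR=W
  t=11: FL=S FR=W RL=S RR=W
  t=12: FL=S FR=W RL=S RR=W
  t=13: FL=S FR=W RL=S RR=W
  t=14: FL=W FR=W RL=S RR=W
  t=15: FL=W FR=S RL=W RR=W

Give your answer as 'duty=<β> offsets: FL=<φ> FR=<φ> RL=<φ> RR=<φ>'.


duty=10 offsets: FL=12 FR=1 RL=11 RR=0

duty β = stance ticks per leg = 10
FL: stance ticks = 10; W→S at t=4 → φ=12
FR: stance ticks = 10; W→S at t=15 → φ=1
RL: stance ticks = 10; W→S at t=5 → φ=11
RR: stance ticks = 10; W→S at t=0 → φ=0


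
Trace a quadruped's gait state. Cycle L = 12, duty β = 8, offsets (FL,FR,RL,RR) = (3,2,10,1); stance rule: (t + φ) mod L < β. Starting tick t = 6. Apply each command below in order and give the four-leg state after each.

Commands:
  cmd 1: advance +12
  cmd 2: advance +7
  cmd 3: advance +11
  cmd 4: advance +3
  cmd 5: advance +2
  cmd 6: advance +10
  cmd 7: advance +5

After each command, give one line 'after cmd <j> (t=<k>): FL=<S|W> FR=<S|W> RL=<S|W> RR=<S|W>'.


after cmd 1 (t=18): FL=W FR=W RL=S RR=S
after cmd 2 (t=25): FL=S FR=S RL=W RR=S
after cmd 3 (t=36): FL=S FR=S RL=W RR=S
after cmd 4 (t=39): FL=S FR=S RL=S RR=S
after cmd 5 (t=41): FL=W FR=S RL=S RR=S
after cmd 6 (t=51): FL=S FR=S RL=S RR=S
after cmd 7 (t=56): FL=W FR=W RL=S RR=W

start t=6: FL=W FR=W RL=S RR=S
cmd 1: advance +12 → t=18, phase=(9,8,4,7) → FL=W FR=W RL=S RR=S
cmd 2: advance +7 → t=25, phase=(4,3,11,2) → FL=S FR=S RL=W RR=S
cmd 3: advance +11 → t=36, phase=(3,2,10,1) → FL=S FR=S RL=W RR=S
cmd 4: advance +3 → t=39, phase=(6,5,1,4) → FL=S FR=S RL=S RR=S
cmd 5: advance +2 → t=41, phase=(8,7,3,6) → FL=W FR=S RL=S RR=S
cmd 6: advance +10 → t=51, phase=(6,5,1,4) → FL=S FR=S RL=S RR=S
cmd 7: advance +5 → t=56, phase=(11,10,6,9) → FL=W FR=W RL=S RR=W


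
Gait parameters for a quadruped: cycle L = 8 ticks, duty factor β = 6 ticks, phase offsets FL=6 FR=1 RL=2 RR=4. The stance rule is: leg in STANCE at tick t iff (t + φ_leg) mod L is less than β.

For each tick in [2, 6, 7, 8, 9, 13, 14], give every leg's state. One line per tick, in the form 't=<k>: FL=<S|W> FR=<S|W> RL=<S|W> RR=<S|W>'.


t=2: FL=S FR=S RL=S RR=W
t=6: FL=S FR=W RL=S RR=S
t=7: FL=S FR=S RL=S RR=S
t=8: FL=W FR=S RL=S RR=S
t=9: FL=W FR=S RL=S RR=S
t=13: FL=S FR=W RL=W RR=S
t=14: FL=S FR=W RL=S RR=S

t=2: phase=(0,3,4,6) vs β=6 → FL=S FR=S RL=S RR=W
t=6: phase=(4,7,0,2) vs β=6 → FL=S FR=W RL=S RR=S
t=7: phase=(5,0,1,3) vs β=6 → FL=S FR=S RL=S RR=S
t=8: phase=(6,1,2,4) vs β=6 → FL=W FR=S RL=S RR=S
t=9: phase=(7,2,3,5) vs β=6 → FL=W FR=S RL=S RR=S
t=13: phase=(3,6,7,1) vs β=6 → FL=S FR=W RL=W RR=S
t=14: phase=(4,7,0,2) vs β=6 → FL=S FR=W RL=S RR=S


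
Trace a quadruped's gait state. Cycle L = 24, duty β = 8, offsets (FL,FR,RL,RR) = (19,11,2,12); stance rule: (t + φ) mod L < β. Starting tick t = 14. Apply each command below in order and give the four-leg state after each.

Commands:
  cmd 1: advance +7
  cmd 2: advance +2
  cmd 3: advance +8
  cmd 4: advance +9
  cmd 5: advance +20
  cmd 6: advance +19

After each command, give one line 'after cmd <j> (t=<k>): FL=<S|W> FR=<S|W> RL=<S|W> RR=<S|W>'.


start t=14: FL=W FR=S RL=W RR=S
cmd 1: advance +7 → t=21, phase=(16,8,23,9) → FL=W FR=W RL=W RR=W
cmd 2: advance +2 → t=23, phase=(18,10,1,11) → FL=W FR=W RL=S RR=W
cmd 3: advance +8 → t=31, phase=(2,18,9,19) → FL=S FR=W RL=W RR=W
cmd 4: advance +9 → t=40, phase=(11,3,18,4) → FL=W FR=S RL=W RR=S
cmd 5: advance +20 → t=60, phase=(7,23,14,0) → FL=S FR=W RL=W RR=S
cmd 6: advance +19 → t=79, phase=(2,18,9,19) → FL=S FR=W RL=W RR=W

after cmd 1 (t=21): FL=W FR=W RL=W RR=W
after cmd 2 (t=23): FL=W FR=W RL=S RR=W
after cmd 3 (t=31): FL=S FR=W RL=W RR=W
after cmd 4 (t=40): FL=W FR=S RL=W RR=S
after cmd 5 (t=60): FL=S FR=W RL=W RR=S
after cmd 6 (t=79): FL=S FR=W RL=W RR=W


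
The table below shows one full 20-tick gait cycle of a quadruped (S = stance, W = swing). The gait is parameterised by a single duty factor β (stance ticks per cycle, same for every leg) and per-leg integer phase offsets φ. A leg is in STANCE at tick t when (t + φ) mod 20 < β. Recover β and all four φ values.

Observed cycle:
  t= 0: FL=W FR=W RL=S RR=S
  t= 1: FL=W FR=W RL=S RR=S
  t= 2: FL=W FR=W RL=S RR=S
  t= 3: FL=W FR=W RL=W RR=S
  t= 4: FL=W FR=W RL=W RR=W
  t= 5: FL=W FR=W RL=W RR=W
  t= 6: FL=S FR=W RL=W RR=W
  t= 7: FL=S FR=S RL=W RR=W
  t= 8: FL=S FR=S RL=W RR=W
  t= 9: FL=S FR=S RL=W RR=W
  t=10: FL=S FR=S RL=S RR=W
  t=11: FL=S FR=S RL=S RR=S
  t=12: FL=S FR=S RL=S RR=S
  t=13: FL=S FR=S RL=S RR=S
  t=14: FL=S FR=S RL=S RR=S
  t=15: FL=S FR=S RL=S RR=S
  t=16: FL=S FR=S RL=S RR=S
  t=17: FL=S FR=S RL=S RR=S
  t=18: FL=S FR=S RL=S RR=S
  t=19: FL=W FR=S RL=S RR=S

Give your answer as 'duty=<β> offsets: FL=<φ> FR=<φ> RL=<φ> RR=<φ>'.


duty=13 offsets: FL=14 FR=13 RL=10 RR=9

duty β = stance ticks per leg = 13
FL: stance ticks = 13; W→S at t=6 → φ=14
FR: stance ticks = 13; W→S at t=7 → φ=13
RL: stance ticks = 13; W→S at t=10 → φ=10
RR: stance ticks = 13; W→S at t=11 → φ=9


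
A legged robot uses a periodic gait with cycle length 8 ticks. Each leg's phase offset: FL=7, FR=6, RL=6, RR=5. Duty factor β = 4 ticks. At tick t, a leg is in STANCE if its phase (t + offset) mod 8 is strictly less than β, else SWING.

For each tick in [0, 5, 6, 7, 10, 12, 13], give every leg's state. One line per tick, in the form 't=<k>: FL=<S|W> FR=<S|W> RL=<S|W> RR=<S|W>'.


t=0: FL=W FR=W RL=W RR=W
t=5: FL=W FR=S RL=S RR=S
t=6: FL=W FR=W RL=W RR=S
t=7: FL=W FR=W RL=W RR=W
t=10: FL=S FR=S RL=S RR=W
t=12: FL=S FR=S RL=S RR=S
t=13: FL=W FR=S RL=S RR=S

t=0: phase=(7,6,6,5) vs β=4 → FL=W FR=W RL=W RR=W
t=5: phase=(4,3,3,2) vs β=4 → FL=W FR=S RL=S RR=S
t=6: phase=(5,4,4,3) vs β=4 → FL=W FR=W RL=W RR=S
t=7: phase=(6,5,5,4) vs β=4 → FL=W FR=W RL=W RR=W
t=10: phase=(1,0,0,7) vs β=4 → FL=S FR=S RL=S RR=W
t=12: phase=(3,2,2,1) vs β=4 → FL=S FR=S RL=S RR=S
t=13: phase=(4,3,3,2) vs β=4 → FL=W FR=S RL=S RR=S


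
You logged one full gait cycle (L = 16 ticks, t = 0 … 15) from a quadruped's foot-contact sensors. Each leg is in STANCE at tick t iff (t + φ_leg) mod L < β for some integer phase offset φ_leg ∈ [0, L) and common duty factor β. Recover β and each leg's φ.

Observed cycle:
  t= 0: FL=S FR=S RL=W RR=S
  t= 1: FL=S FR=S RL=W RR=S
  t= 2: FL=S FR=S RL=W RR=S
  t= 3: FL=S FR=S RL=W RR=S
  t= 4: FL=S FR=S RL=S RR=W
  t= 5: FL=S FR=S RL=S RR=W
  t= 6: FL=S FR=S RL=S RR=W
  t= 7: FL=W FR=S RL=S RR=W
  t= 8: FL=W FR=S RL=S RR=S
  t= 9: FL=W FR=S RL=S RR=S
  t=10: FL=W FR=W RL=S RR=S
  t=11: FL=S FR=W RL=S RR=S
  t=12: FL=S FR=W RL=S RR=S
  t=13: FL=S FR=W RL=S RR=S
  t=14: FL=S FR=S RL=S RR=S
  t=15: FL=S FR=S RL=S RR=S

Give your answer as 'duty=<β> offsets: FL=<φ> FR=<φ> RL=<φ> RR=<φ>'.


duty β = stance ticks per leg = 12
FL: stance ticks = 12; W→S at t=11 → φ=5
FR: stance ticks = 12; W→S at t=14 → φ=2
RL: stance ticks = 12; W→S at t=4 → φ=12
RR: stance ticks = 12; W→S at t=8 → φ=8

duty=12 offsets: FL=5 FR=2 RL=12 RR=8


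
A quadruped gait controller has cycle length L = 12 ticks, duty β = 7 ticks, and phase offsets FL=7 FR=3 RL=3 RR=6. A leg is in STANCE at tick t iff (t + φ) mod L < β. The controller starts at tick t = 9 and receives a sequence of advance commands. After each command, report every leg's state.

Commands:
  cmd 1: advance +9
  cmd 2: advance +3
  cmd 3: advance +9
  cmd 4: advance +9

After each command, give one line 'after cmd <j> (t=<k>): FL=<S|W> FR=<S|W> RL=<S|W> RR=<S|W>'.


after cmd 1 (t=18): FL=S FR=W RL=W RR=S
after cmd 2 (t=21): FL=S FR=S RL=S RR=S
after cmd 3 (t=30): FL=S FR=W RL=W RR=S
after cmd 4 (t=39): FL=W FR=S RL=S RR=W

start t=9: FL=S FR=S RL=S RR=S
cmd 1: advance +9 → t=18, phase=(1,9,9,0) → FL=S FR=W RL=W RR=S
cmd 2: advance +3 → t=21, phase=(4,0,0,3) → FL=S FR=S RL=S RR=S
cmd 3: advance +9 → t=30, phase=(1,9,9,0) → FL=S FR=W RL=W RR=S
cmd 4: advance +9 → t=39, phase=(10,6,6,9) → FL=W FR=S RL=S RR=W


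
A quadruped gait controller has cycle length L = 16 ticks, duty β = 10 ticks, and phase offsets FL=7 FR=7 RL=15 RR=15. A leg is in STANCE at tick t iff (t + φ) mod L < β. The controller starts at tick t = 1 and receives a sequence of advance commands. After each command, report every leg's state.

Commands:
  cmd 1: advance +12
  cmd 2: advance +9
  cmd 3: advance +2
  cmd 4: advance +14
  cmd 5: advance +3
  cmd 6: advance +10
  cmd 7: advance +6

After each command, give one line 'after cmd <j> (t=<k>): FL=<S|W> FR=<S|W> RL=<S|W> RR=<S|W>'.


after cmd 1 (t=13): FL=S FR=S RL=W RR=W
after cmd 2 (t=22): FL=W FR=W RL=S RR=S
after cmd 3 (t=24): FL=W FR=W RL=S RR=S
after cmd 4 (t=38): FL=W FR=W RL=S RR=S
after cmd 5 (t=41): FL=S FR=S RL=S RR=S
after cmd 6 (t=51): FL=W FR=W RL=S RR=S
after cmd 7 (t=57): FL=S FR=S RL=S RR=S

start t=1: FL=S FR=S RL=S RR=S
cmd 1: advance +12 → t=13, phase=(4,4,12,12) → FL=S FR=S RL=W RR=W
cmd 2: advance +9 → t=22, phase=(13,13,5,5) → FL=W FR=W RL=S RR=S
cmd 3: advance +2 → t=24, phase=(15,15,7,7) → FL=W FR=W RL=S RR=S
cmd 4: advance +14 → t=38, phase=(13,13,5,5) → FL=W FR=W RL=S RR=S
cmd 5: advance +3 → t=41, phase=(0,0,8,8) → FL=S FR=S RL=S RR=S
cmd 6: advance +10 → t=51, phase=(10,10,2,2) → FL=W FR=W RL=S RR=S
cmd 7: advance +6 → t=57, phase=(0,0,8,8) → FL=S FR=S RL=S RR=S


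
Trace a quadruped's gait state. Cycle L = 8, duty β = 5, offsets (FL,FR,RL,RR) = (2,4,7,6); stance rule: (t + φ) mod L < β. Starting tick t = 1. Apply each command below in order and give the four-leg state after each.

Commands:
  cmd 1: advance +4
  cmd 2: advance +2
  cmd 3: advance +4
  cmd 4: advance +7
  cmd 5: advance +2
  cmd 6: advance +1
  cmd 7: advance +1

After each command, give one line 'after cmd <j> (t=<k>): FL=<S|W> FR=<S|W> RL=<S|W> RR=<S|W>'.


after cmd 1 (t=5): FL=W FR=S RL=S RR=S
after cmd 2 (t=7): FL=S FR=S RL=W RR=W
after cmd 3 (t=11): FL=W FR=W RL=S RR=S
after cmd 4 (t=18): FL=S FR=W RL=S RR=S
after cmd 5 (t=20): FL=W FR=S RL=S RR=S
after cmd 6 (t=21): FL=W FR=S RL=S RR=S
after cmd 7 (t=22): FL=S FR=S RL=W RR=S

start t=1: FL=S FR=W RL=S RR=W
cmd 1: advance +4 → t=5, phase=(7,1,4,3) → FL=W FR=S RL=S RR=S
cmd 2: advance +2 → t=7, phase=(1,3,6,5) → FL=S FR=S RL=W RR=W
cmd 3: advance +4 → t=11, phase=(5,7,2,1) → FL=W FR=W RL=S RR=S
cmd 4: advance +7 → t=18, phase=(4,6,1,0) → FL=S FR=W RL=S RR=S
cmd 5: advance +2 → t=20, phase=(6,0,3,2) → FL=W FR=S RL=S RR=S
cmd 6: advance +1 → t=21, phase=(7,1,4,3) → FL=W FR=S RL=S RR=S
cmd 7: advance +1 → t=22, phase=(0,2,5,4) → FL=S FR=S RL=W RR=S


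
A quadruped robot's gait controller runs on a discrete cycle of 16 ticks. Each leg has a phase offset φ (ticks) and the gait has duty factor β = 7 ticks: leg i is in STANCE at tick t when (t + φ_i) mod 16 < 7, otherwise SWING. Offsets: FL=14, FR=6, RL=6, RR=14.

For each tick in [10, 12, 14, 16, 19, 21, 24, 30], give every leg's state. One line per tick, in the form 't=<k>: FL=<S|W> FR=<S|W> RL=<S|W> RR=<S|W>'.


t=10: FL=W FR=S RL=S RR=W
t=12: FL=W FR=S RL=S RR=W
t=14: FL=W FR=S RL=S RR=W
t=16: FL=W FR=S RL=S RR=W
t=19: FL=S FR=W RL=W RR=S
t=21: FL=S FR=W RL=W RR=S
t=24: FL=S FR=W RL=W RR=S
t=30: FL=W FR=S RL=S RR=W

t=10: phase=(8,0,0,8) vs β=7 → FL=W FR=S RL=S RR=W
t=12: phase=(10,2,2,10) vs β=7 → FL=W FR=S RL=S RR=W
t=14: phase=(12,4,4,12) vs β=7 → FL=W FR=S RL=S RR=W
t=16: phase=(14,6,6,14) vs β=7 → FL=W FR=S RL=S RR=W
t=19: phase=(1,9,9,1) vs β=7 → FL=S FR=W RL=W RR=S
t=21: phase=(3,11,11,3) vs β=7 → FL=S FR=W RL=W RR=S
t=24: phase=(6,14,14,6) vs β=7 → FL=S FR=W RL=W RR=S
t=30: phase=(12,4,4,12) vs β=7 → FL=W FR=S RL=S RR=W
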